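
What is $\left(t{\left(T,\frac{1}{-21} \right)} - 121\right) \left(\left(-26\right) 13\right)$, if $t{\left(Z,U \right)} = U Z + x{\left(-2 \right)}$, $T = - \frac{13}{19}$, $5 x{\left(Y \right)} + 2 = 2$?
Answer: $\frac{16313908}{399} \approx 40887.0$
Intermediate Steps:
$x{\left(Y \right)} = 0$ ($x{\left(Y \right)} = - \frac{2}{5} + \frac{1}{5} \cdot 2 = - \frac{2}{5} + \frac{2}{5} = 0$)
$T = - \frac{13}{19}$ ($T = \left(-13\right) \frac{1}{19} = - \frac{13}{19} \approx -0.68421$)
$t{\left(Z,U \right)} = U Z$ ($t{\left(Z,U \right)} = U Z + 0 = U Z$)
$\left(t{\left(T,\frac{1}{-21} \right)} - 121\right) \left(\left(-26\right) 13\right) = \left(\frac{1}{-21} \left(- \frac{13}{19}\right) - 121\right) \left(\left(-26\right) 13\right) = \left(\left(- \frac{1}{21}\right) \left(- \frac{13}{19}\right) - 121\right) \left(-338\right) = \left(\frac{13}{399} - 121\right) \left(-338\right) = \left(- \frac{48266}{399}\right) \left(-338\right) = \frac{16313908}{399}$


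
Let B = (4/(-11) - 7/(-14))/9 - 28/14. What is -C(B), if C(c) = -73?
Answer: 73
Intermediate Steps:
B = -131/66 (B = (4*(-1/11) - 7*(-1/14))*(⅑) - 28*1/14 = (-4/11 + ½)*(⅑) - 2 = (3/22)*(⅑) - 2 = 1/66 - 2 = -131/66 ≈ -1.9848)
-C(B) = -1*(-73) = 73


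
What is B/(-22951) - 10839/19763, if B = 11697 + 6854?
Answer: -615389302/453580613 ≈ -1.3567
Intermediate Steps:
B = 18551
B/(-22951) - 10839/19763 = 18551/(-22951) - 10839/19763 = 18551*(-1/22951) - 10839*1/19763 = -18551/22951 - 10839/19763 = -615389302/453580613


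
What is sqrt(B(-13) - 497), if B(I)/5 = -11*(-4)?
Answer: I*sqrt(277) ≈ 16.643*I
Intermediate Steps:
B(I) = 220 (B(I) = 5*(-11*(-4)) = 5*44 = 220)
sqrt(B(-13) - 497) = sqrt(220 - 497) = sqrt(-277) = I*sqrt(277)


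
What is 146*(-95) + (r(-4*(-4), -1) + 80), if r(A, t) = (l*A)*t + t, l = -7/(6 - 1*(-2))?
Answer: -13777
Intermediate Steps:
l = -7/8 (l = -7/(6 + 2) = -7/8 ≈ -0.87500)
r(A, t) = t - 7*A*t/8 (r(A, t) = (-7*A/8)*t + t = -7*A*t/8 + t = t - 7*A*t/8)
146*(-95) + (r(-4*(-4), -1) + 80) = 146*(-95) + ((1/8)*(-1)*(8 - (-28)*(-4)) + 80) = -13870 + ((1/8)*(-1)*(8 - 7*16) + 80) = -13870 + ((1/8)*(-1)*(8 - 112) + 80) = -13870 + ((1/8)*(-1)*(-104) + 80) = -13870 + (13 + 80) = -13870 + 93 = -13777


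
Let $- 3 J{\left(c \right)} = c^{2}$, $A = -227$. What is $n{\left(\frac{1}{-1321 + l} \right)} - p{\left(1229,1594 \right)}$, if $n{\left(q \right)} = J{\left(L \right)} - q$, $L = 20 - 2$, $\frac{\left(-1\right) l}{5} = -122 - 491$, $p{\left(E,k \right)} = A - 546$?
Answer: $\frac{1159759}{1744} \approx 665.0$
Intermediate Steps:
$p{\left(E,k \right)} = -773$ ($p{\left(E,k \right)} = -227 - 546 = -773$)
$l = 3065$ ($l = - 5 \left(-122 - 491\right) = \left(-5\right) \left(-613\right) = 3065$)
$L = 18$ ($L = 20 - 2 = 18$)
$J{\left(c \right)} = - \frac{c^{2}}{3}$
$n{\left(q \right)} = -108 - q$ ($n{\left(q \right)} = - \frac{18^{2}}{3} - q = \left(- \frac{1}{3}\right) 324 - q = -108 - q$)
$n{\left(\frac{1}{-1321 + l} \right)} - p{\left(1229,1594 \right)} = \left(-108 - \frac{1}{-1321 + 3065}\right) - -773 = \left(-108 - \frac{1}{1744}\right) + 773 = - \frac{188353}{1744} + 773 = \frac{1159759}{1744}$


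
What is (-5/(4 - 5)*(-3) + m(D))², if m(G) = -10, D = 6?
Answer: 625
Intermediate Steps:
(-5/(4 - 5)*(-3) + m(D))² = (-5/(4 - 5)*(-3) - 10)² = (-5/(-1)*(-3) - 10)² = (-5*(-1)*(-3) - 10)² = (5*(-3) - 10)² = (-15 - 10)² = (-25)² = 625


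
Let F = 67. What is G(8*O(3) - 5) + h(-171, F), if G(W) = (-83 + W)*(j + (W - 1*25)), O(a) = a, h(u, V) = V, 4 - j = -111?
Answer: -6909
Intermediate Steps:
j = 115 (j = 4 - 1*(-111) = 4 + 111 = 115)
G(W) = (-83 + W)*(90 + W) (G(W) = (-83 + W)*(115 + (W - 1*25)) = (-83 + W)*(115 + (W - 25)) = (-83 + W)*(115 + (-25 + W)) = (-83 + W)*(90 + W))
G(8*O(3) - 5) + h(-171, F) = (-7470 + (8*3 - 5)**2 + 7*(8*3 - 5)) + 67 = (-7470 + (24 - 5)**2 + 7*(24 - 5)) + 67 = (-7470 + 19**2 + 7*19) + 67 = (-7470 + 361 + 133) + 67 = -6976 + 67 = -6909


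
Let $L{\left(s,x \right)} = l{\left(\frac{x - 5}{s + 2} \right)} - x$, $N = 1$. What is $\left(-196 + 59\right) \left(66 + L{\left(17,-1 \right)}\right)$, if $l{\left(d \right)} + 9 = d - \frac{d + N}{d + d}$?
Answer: $- \frac{1835663}{228} \approx -8051.2$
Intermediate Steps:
$l{\left(d \right)} = -9 + d - \frac{1 + d}{2 d}$ ($l{\left(d \right)} = -9 + \left(d - \frac{d + 1}{d + d}\right) = -9 + \left(d - \frac{1 + d}{2 d}\right) = -9 + d - \frac{1 + d}{2 d}$)
$L{\left(s,x \right)} = - \frac{19}{2} - x + \frac{-5 + x}{2 + s} - \frac{2 + s}{2 \left(-5 + x\right)}$ ($L{\left(s,x \right)} = \left(- \frac{19}{2} + \frac{x - 5}{s + 2} - \frac{1}{2 \frac{x - 5}{s + 2}}\right) - x = \left(- \frac{19}{2} + \frac{-5 + x}{2 + s} - \frac{1}{2 \frac{-5 + x}{2 + s}}\right) - x = \left(- \frac{19}{2} + \frac{-5 + x}{2 + s} - \frac{\frac{1}{-5 + x} \left(2 + s\right)}{2}\right) - x = \left(- \frac{19}{2} + \frac{-5 + x}{2 + s} - \frac{2 + s}{2 \left(-5 + x\right)}\right) - x = - \frac{19}{2} - x + \frac{-5 + x}{2 + s} - \frac{2 + s}{2 \left(-5 + x\right)}$)
$\left(-196 + 59\right) \left(66 + L{\left(17,-1 \right)}\right) = \left(-196 + 59\right) \left(66 + \frac{- \left(2 + 17\right)^{2} + 2 \left(-5 - 1\right)^{2} - \left(-5 - 1\right) \left(2 + 17\right) \left(19 + 2 \left(-1\right)\right)}{2 \left(-5 - 1\right) \left(2 + 17\right)}\right) = - 137 \left(66 + \frac{- 19^{2} + 2 \left(-6\right)^{2} - \left(-6\right) 19 \left(19 - 2\right)}{2 \left(-6\right) 19}\right) = - 137 \left(66 + \frac{1}{2} \left(- \frac{1}{6}\right) \frac{1}{19} \left(\left(-1\right) 361 + 2 \cdot 36 - \left(-6\right) 19 \cdot 17\right)\right) = - 137 \left(66 + \frac{1}{2} \left(- \frac{1}{6}\right) \frac{1}{19} \left(-361 + 72 + 1938\right)\right) = - 137 \left(66 + \frac{1}{2} \left(- \frac{1}{6}\right) \frac{1}{19} \cdot 1649\right) = - 137 \left(66 - \frac{1649}{228}\right) = \left(-137\right) \frac{13399}{228} = - \frac{1835663}{228}$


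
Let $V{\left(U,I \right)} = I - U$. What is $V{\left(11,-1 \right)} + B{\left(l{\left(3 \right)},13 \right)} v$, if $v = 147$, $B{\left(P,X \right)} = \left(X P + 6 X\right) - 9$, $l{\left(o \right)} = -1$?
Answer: $8220$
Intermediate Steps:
$B{\left(P,X \right)} = -9 + 6 X + P X$ ($B{\left(P,X \right)} = \left(P X + 6 X\right) - 9 = \left(6 X + P X\right) - 9 = -9 + 6 X + P X$)
$V{\left(11,-1 \right)} + B{\left(l{\left(3 \right)},13 \right)} v = \left(-1 - 11\right) + \left(-9 + 6 \cdot 13 - 13\right) 147 = \left(-1 - 11\right) + \left(-9 + 78 - 13\right) 147 = -12 + 56 \cdot 147 = -12 + 8232 = 8220$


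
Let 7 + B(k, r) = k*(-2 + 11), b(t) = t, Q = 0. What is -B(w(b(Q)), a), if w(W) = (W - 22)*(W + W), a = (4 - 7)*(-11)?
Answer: 7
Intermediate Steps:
a = 33 (a = -3*(-11) = 33)
w(W) = 2*W*(-22 + W) (w(W) = (-22 + W)*(2*W) = 2*W*(-22 + W))
B(k, r) = -7 + 9*k (B(k, r) = -7 + k*(-2 + 11) = -7 + k*9 = -7 + 9*k)
-B(w(b(Q)), a) = -(-7 + 9*(2*0*(-22 + 0))) = -(-7 + 9*(2*0*(-22))) = -(-7 + 9*0) = -(-7 + 0) = -1*(-7) = 7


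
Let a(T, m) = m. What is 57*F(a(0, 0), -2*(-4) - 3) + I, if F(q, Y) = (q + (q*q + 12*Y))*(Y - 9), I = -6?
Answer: -13686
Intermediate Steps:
F(q, Y) = (-9 + Y)*(q + q² + 12*Y) (F(q, Y) = (q + (q² + 12*Y))*(-9 + Y) = (q + q² + 12*Y)*(-9 + Y) = (-9 + Y)*(q + q² + 12*Y))
57*F(a(0, 0), -2*(-4) - 3) + I = 57*(-108*(-2*(-4) - 3) - 9*0 - 9*0² + 12*(-2*(-4) - 3)² + (-2*(-4) - 3)*0 + (-2*(-4) - 3)*0²) - 6 = 57*(-108*(8 - 3) + 0 - 9*0 + 12*(8 - 3)² + (8 - 3)*0 + (8 - 3)*0) - 6 = 57*(-108*5 + 0 + 0 + 12*5² + 5*0 + 5*0) - 6 = 57*(-540 + 0 + 0 + 12*25 + 0 + 0) - 6 = 57*(-540 + 0 + 0 + 300 + 0 + 0) - 6 = 57*(-240) - 6 = -13680 - 6 = -13686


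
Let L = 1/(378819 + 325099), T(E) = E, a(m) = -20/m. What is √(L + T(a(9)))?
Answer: I*√9910004679218/2111754 ≈ 1.4907*I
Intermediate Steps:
L = 1/703918 ≈ 1.4206e-6
√(L + T(a(9))) = √(1/703918 - 20/9) = √(-14078351/6335262) = I*√9910004679218/2111754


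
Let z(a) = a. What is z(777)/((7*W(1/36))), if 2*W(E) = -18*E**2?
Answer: -15984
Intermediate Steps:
W(E) = -9*E**2 (W(E) = (-18*E**2)/2 = -9*E**2)
z(777)/((7*W(1/36))) = 777/((7*(-9*(1/36)**2))) = 777/((7*(-9*1/1296))) = 777/((7*(-1/144))) = 777/(-7/144) = 777*(-144/7) = -15984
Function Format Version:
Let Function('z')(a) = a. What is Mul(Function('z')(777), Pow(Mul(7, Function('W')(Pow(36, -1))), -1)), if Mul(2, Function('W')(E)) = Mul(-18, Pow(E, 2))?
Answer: -15984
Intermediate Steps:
Function('W')(E) = Mul(-9, Pow(E, 2)) (Function('W')(E) = Mul(Rational(1, 2), Mul(-18, Pow(E, 2))) = Mul(-9, Pow(E, 2)))
Mul(Function('z')(777), Pow(Mul(7, Function('W')(Pow(36, -1))), -1)) = Mul(777, Pow(Mul(7, Mul(-9, Pow(Pow(36, -1), 2))), -1)) = Mul(777, Pow(Mul(7, Mul(-9, Pow(Rational(1, 36), 2))), -1)) = Mul(777, Pow(Mul(7, Mul(-9, Rational(1, 1296))), -1)) = Mul(777, Pow(Mul(7, Rational(-1, 144)), -1)) = Mul(777, Pow(Rational(-7, 144), -1)) = Mul(777, Rational(-144, 7)) = -15984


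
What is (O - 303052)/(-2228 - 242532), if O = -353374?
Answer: 328213/122380 ≈ 2.6819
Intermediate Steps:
(O - 303052)/(-2228 - 242532) = (-353374 - 303052)/(-2228 - 242532) = -656426/(-244760) = -656426*(-1/244760) = 328213/122380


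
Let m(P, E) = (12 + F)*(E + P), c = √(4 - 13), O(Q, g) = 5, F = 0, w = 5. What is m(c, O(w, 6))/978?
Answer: 10/163 + 6*I/163 ≈ 0.06135 + 0.03681*I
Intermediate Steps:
c = 3*I (c = √(-9) = 3*I ≈ 3.0*I)
m(P, E) = 12*E + 12*P (m(P, E) = (12 + 0)*(E + P) = 12*(E + P) = 12*E + 12*P)
m(c, O(w, 6))/978 = (12*5 + 12*(3*I))/978 = (60 + 36*I)*(1/978) = 10/163 + 6*I/163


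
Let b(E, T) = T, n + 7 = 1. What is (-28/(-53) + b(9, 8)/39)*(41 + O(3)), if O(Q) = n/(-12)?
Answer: 62914/2067 ≈ 30.437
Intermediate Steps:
n = -6 (n = -7 + 1 = -6)
O(Q) = 1/2 (O(Q) = -6/(-12) = -6*(-1/12) = 1/2)
(-28/(-53) + b(9, 8)/39)*(41 + O(3)) = (-28/(-53) + 8/39)*(41 + 1/2) = (-28*(-1/53) + 8*(1/39))*(83/2) = (28/53 + 8/39)*(83/2) = (1516/2067)*(83/2) = 62914/2067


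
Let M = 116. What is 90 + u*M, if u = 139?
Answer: 16214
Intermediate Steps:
90 + u*M = 90 + 139*116 = 90 + 16124 = 16214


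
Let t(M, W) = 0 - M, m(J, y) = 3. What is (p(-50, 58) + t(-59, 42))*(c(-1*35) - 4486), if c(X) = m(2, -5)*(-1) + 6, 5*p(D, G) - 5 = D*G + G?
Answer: 11395786/5 ≈ 2.2792e+6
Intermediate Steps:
p(D, G) = 1 + G/5 + D*G/5 (p(D, G) = 1 + (D*G + G)/5 = 1 + (G + D*G)/5 = 1 + (G/5 + D*G/5) = 1 + G/5 + D*G/5)
t(M, W) = -M
c(X) = 3 (c(X) = 3*(-1) + 6 = -3 + 6 = 3)
(p(-50, 58) + t(-59, 42))*(c(-1*35) - 4486) = ((1 + (⅕)*58 + (⅕)*(-50)*58) - 1*(-59))*(3 - 4486) = ((1 + 58/5 - 580) + 59)*(-4483) = (-2837/5 + 59)*(-4483) = -2542/5*(-4483) = 11395786/5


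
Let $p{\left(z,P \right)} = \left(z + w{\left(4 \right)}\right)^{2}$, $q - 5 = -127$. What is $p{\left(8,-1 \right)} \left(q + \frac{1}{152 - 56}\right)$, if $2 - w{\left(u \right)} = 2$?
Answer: $- \frac{23422}{3} \approx -7807.3$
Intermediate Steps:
$q = -122$ ($q = 5 - 127 = -122$)
$w{\left(u \right)} = 0$ ($w{\left(u \right)} = 2 - 2 = 0$)
$p{\left(z,P \right)} = z^{2}$ ($p{\left(z,P \right)} = \left(z + 0\right)^{2} = z^{2}$)
$p{\left(8,-1 \right)} \left(q + \frac{1}{152 - 56}\right) = 8^{2} \left(-122 + \frac{1}{152 - 56}\right) = 64 \left(-122 + \frac{1}{96}\right) = 64 \left(- \frac{11711}{96}\right) = - \frac{23422}{3}$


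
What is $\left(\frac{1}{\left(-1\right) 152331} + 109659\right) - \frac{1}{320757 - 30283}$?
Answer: $\frac{4852212803438341}{44248194894} \approx 1.0966 \cdot 10^{5}$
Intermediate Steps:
$\left(\frac{1}{\left(-1\right) 152331} + 109659\right) - \frac{1}{320757 - 30283} = \left(\frac{1}{-152331} + 109659\right) - \frac{1}{320757 - 30283} = \left(- \frac{1}{152331} + 109659\right) - \frac{1}{320757 - 30283} = \frac{16704465128}{152331} - \frac{1}{290474} = \frac{4852212803438341}{44248194894}$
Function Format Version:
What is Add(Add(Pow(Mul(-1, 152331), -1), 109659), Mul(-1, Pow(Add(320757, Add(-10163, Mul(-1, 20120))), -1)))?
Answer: Rational(4852212803438341, 44248194894) ≈ 1.0966e+5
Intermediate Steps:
Add(Add(Pow(Mul(-1, 152331), -1), 109659), Mul(-1, Pow(Add(320757, Add(-10163, Mul(-1, 20120))), -1))) = Add(Add(Pow(-152331, -1), 109659), Mul(-1, Pow(Add(320757, Add(-10163, -20120)), -1))) = Add(Add(Rational(-1, 152331), 109659), Mul(-1, Pow(Add(320757, -30283), -1))) = Add(Rational(16704465128, 152331), Mul(-1, Pow(290474, -1))) = Add(Rational(16704465128, 152331), Mul(-1, Rational(1, 290474))) = Add(Rational(16704465128, 152331), Rational(-1, 290474)) = Rational(4852212803438341, 44248194894)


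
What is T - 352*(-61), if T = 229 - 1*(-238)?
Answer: 21939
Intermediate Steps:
T = 467 (T = 229 + 238 = 467)
T - 352*(-61) = 467 - 352*(-61) = 467 + 21472 = 21939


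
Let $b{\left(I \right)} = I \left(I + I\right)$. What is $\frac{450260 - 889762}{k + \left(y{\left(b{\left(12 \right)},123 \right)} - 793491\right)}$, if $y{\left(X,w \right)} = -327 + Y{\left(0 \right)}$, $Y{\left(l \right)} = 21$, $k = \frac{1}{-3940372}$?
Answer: $\frac{1731801374744}{3127855472485} \approx 0.55367$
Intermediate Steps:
$k = - \frac{1}{3940372} \approx -2.5378 \cdot 10^{-7}$
$b{\left(I \right)} = 2 I^{2}$ ($b{\left(I \right)} = I 2 I = 2 I^{2}$)
$y{\left(X,w \right)} = -306$ ($y{\left(X,w \right)} = -327 + 21 = -306$)
$\frac{450260 - 889762}{k + \left(y{\left(b{\left(12 \right)},123 \right)} - 793491\right)} = \frac{450260 - 889762}{- \frac{1}{3940372} - 793797} = - \frac{439502}{- \frac{1}{3940372} - 793797} = - \frac{439502}{- \frac{3127855472485}{3940372}} = \left(-439502\right) \left(- \frac{3940372}{3127855472485}\right) = \frac{1731801374744}{3127855472485}$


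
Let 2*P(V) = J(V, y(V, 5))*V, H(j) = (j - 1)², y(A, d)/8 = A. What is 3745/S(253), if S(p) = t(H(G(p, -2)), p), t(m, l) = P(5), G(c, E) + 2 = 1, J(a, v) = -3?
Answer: -1498/3 ≈ -499.33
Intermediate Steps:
y(A, d) = 8*A
G(c, E) = -1 (G(c, E) = -2 + 1 = -1)
H(j) = (-1 + j)²
P(V) = -3*V/2 (P(V) = (-3*V)/2 = -3*V/2)
t(m, l) = -15/2 (t(m, l) = -3/2*5 = -15/2)
S(p) = -15/2
3745/S(253) = 3745/(-15/2) = 3745*(-2/15) = -1498/3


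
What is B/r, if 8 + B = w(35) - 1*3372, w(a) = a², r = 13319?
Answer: -2155/13319 ≈ -0.16180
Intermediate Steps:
B = -2155 (B = -8 + (35² - 1*3372) = -8 + (1225 - 3372) = -8 - 2147 = -2155)
B/r = -2155/13319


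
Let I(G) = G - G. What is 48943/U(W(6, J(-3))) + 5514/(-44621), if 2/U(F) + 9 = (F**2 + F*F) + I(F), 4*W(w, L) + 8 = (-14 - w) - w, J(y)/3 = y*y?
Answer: 591832976357/178484 ≈ 3.3159e+6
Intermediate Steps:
J(y) = 3*y**2 (J(y) = 3*(y*y) = 3*y**2)
W(w, L) = -11/2 - w/2 (W(w, L) = -2 + ((-14 - w) - w)/4 = -2 + (-14 - 2*w)/4 = -2 + (-7/2 - w/2) = -11/2 - w/2)
I(G) = 0
U(F) = 2/(-9 + 2*F**2) (U(F) = 2/(-9 + ((F**2 + F*F) + 0)) = 2/(-9 + ((F**2 + F**2) + 0)) = 2/(-9 + (2*F**2 + 0)) = 2/(-9 + 2*F**2))
48943/U(W(6, J(-3))) + 5514/(-44621) = 48943/((2/(-9 + 2*(-11/2 - 1/2*6)**2))) + 5514/(-44621) = 48943/((2/(-9 + 2*(-11/2 - 3)**2))) + 5514*(-1/44621) = 48943/((2/(-9 + 2*(-17/2)**2))) - 5514/44621 = 48943/((2/(-9 + 2*(289/4)))) - 5514/44621 = 48943/((2/(-9 + 289/2))) - 5514/44621 = 48943/((2/(271/2))) - 5514/44621 = 48943/((2*(2/271))) - 5514/44621 = 48943/(4/271) - 5514/44621 = 48943*(271/4) - 5514/44621 = 13263553/4 - 5514/44621 = 591832976357/178484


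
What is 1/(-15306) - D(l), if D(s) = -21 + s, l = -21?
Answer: 642851/15306 ≈ 42.000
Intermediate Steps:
1/(-15306) - D(l) = 1/(-15306) - (-21 - 21) = -1/15306 - 1*(-42) = -1/15306 + 42 = 642851/15306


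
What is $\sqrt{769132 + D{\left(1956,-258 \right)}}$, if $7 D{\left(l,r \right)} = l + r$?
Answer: $\frac{\sqrt{37699354}}{7} \approx 877.14$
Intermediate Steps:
$D{\left(l,r \right)} = \frac{l}{7} + \frac{r}{7}$ ($D{\left(l,r \right)} = \frac{l + r}{7} = \frac{l}{7} + \frac{r}{7}$)
$\sqrt{769132 + D{\left(1956,-258 \right)}} = \sqrt{769132 + \left(\frac{1}{7} \cdot 1956 + \frac{1}{7} \left(-258\right)\right)} = \sqrt{769132 + \left(\frac{1956}{7} - \frac{258}{7}\right)} = \sqrt{769132 + \frac{1698}{7}} = \sqrt{\frac{5385622}{7}} = \frac{\sqrt{37699354}}{7}$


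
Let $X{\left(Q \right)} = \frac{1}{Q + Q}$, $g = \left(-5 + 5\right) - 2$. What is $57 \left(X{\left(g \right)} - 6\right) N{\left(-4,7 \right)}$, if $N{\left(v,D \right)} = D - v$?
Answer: $- \frac{15675}{4} \approx -3918.8$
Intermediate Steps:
$g = -2$ ($g = 0 - 2 = -2$)
$X{\left(Q \right)} = \frac{1}{2 Q}$
$57 \left(X{\left(g \right)} - 6\right) N{\left(-4,7 \right)} = 57 \left(\frac{1}{2 \left(-2\right)} - 6\right) \left(7 - -4\right) = 57 \left(\frac{1}{2} \left(- \frac{1}{2}\right) - 6\right) \left(7 + 4\right) = 57 \left(- \frac{1}{4} - 6\right) 11 = 57 \left(- \frac{25}{4}\right) 11 = \left(- \frac{1425}{4}\right) 11 = - \frac{15675}{4}$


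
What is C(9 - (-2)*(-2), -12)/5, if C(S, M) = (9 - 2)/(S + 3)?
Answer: 7/40 ≈ 0.17500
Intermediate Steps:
C(S, M) = 7/(3 + S)
C(9 - (-2)*(-2), -12)/5 = (7/(3 + (9 - (-2)*(-2))))/5 = (7/(3 + (9 - 1*4)))*(⅕) = (7/(3 + (9 - 4)))*(⅕) = (7/(3 + 5))*(⅕) = (7/8)*(⅕) = 7/40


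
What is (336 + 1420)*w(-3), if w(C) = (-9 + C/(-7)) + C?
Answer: -142236/7 ≈ -20319.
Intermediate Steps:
w(C) = -9 + 6*C/7 (w(C) = (-9 + C*(-1/7)) + C = (-9 - C/7) + C = -9 + 6*C/7)
(336 + 1420)*w(-3) = (336 + 1420)*(-9 + (6/7)*(-3)) = 1756*(-9 - 18/7) = 1756*(-81/7) = -142236/7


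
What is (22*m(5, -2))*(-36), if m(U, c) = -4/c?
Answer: -1584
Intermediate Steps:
(22*m(5, -2))*(-36) = (22*(-4/(-2)))*(-36) = (22*(-4*(-½)))*(-36) = (22*2)*(-36) = 44*(-36) = -1584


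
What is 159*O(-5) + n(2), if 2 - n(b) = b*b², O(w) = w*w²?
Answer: -19881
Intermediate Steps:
O(w) = w³
n(b) = 2 - b³ (n(b) = 2 - b*b² = 2 - b³)
159*O(-5) + n(2) = 159*(-5)³ + (2 - 1*2³) = 159*(-125) + (2 - 1*8) = -19875 + (2 - 8) = -19875 - 6 = -19881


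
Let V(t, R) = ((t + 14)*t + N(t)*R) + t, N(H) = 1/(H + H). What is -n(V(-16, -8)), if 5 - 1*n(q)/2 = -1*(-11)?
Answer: 12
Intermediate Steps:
N(H) = 1/(2*H)
V(t, R) = t + t*(14 + t) + R/(2*t) (V(t, R) = ((t + 14)*t + (1/(2*t))*R) + t = ((14 + t)*t + R/(2*t)) + t = (t*(14 + t) + R/(2*t)) + t = t + t*(14 + t) + R/(2*t))
n(q) = -12 (n(q) = 10 - (-2)*(-11) = 10 - 2*11 = 10 - 22 = -12)
-n(V(-16, -8)) = -1*(-12) = 12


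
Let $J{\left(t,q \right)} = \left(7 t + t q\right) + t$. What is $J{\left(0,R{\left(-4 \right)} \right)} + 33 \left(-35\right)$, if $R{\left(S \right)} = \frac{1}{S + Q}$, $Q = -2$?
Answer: $-1155$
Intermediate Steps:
$R{\left(S \right)} = \frac{1}{-2 + S}$ ($R{\left(S \right)} = \frac{1}{S - 2} = \frac{1}{-2 + S}$)
$J{\left(t,q \right)} = 8 t + q t$ ($J{\left(t,q \right)} = \left(7 t + q t\right) + t = 8 t + q t$)
$J{\left(0,R{\left(-4 \right)} \right)} + 33 \left(-35\right) = 0 \left(8 + \frac{1}{-2 - 4}\right) + 33 \left(-35\right) = 0 \left(8 + \frac{1}{-6}\right) - 1155 = 0 \left(8 - \frac{1}{6}\right) - 1155 = 0 \cdot \frac{47}{6} - 1155 = 0 - 1155 = -1155$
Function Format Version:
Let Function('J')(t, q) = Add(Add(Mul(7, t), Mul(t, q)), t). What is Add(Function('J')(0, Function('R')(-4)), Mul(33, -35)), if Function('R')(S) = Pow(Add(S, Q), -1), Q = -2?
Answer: -1155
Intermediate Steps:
Function('R')(S) = Pow(Add(-2, S), -1) (Function('R')(S) = Pow(Add(S, -2), -1) = Pow(Add(-2, S), -1))
Function('J')(t, q) = Add(Mul(8, t), Mul(q, t)) (Function('J')(t, q) = Add(Add(Mul(7, t), Mul(q, t)), t) = Add(Mul(8, t), Mul(q, t)))
Add(Function('J')(0, Function('R')(-4)), Mul(33, -35)) = Add(Mul(0, Add(8, Pow(Add(-2, -4), -1))), Mul(33, -35)) = Add(Mul(0, Add(8, Pow(-6, -1))), -1155) = Add(Mul(0, Add(8, Rational(-1, 6))), -1155) = Add(Mul(0, Rational(47, 6)), -1155) = Add(0, -1155) = -1155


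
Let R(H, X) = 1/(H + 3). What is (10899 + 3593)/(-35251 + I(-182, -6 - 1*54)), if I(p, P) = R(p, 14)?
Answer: -1297034/3154965 ≈ -0.41111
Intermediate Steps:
R(H, X) = 1/(3 + H)
I(p, P) = 1/(3 + p)
(10899 + 3593)/(-35251 + I(-182, -6 - 1*54)) = (10899 + 3593)/(-35251 + 1/(3 - 182)) = 14492/(-35251 + 1/(-179)) = 14492/(-35251 - 1/179) = 14492/(-6309930/179) = 14492*(-179/6309930) = -1297034/3154965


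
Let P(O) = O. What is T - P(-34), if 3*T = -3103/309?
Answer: 28415/927 ≈ 30.653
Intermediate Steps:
T = -3103/927 (T = (-3103/309)/3 = (-3103*1/309)/3 = (1/3)*(-3103/309) = -3103/927 ≈ -3.3474)
T - P(-34) = -3103/927 - 1*(-34) = -3103/927 + 34 = 28415/927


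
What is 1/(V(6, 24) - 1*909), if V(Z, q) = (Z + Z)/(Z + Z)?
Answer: -1/908 ≈ -0.0011013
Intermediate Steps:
V(Z, q) = 1 (V(Z, q) = (2*Z)/((2*Z)) = (2*Z)*(1/(2*Z)) = 1)
1/(V(6, 24) - 1*909) = 1/(1 - 1*909) = 1/(1 - 909) = 1/(-908) = -1/908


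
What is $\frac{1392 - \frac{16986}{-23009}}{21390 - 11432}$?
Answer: $\frac{843303}{6029569} \approx 0.13986$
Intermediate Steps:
$\frac{1392 - \frac{16986}{-23009}}{21390 - 11432} = \frac{1392 - - \frac{894}{1211}}{9958} = \left(1392 + \frac{894}{1211}\right) \frac{1}{9958} = \frac{1686606}{1211} \cdot \frac{1}{9958} = \frac{843303}{6029569}$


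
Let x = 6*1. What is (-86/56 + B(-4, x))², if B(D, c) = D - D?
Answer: 1849/784 ≈ 2.3584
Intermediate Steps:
x = 6
B(D, c) = 0
(-86/56 + B(-4, x))² = (-86/56 + 0)² = (-86*1/56 + 0)² = (-43/28 + 0)² = (-43/28)² = 1849/784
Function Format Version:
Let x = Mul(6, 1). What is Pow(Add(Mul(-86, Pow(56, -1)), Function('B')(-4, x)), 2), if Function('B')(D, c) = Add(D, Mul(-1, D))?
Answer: Rational(1849, 784) ≈ 2.3584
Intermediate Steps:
x = 6
Function('B')(D, c) = 0
Pow(Add(Mul(-86, Pow(56, -1)), Function('B')(-4, x)), 2) = Pow(Add(Mul(-86, Pow(56, -1)), 0), 2) = Pow(Add(Mul(-86, Rational(1, 56)), 0), 2) = Pow(Add(Rational(-43, 28), 0), 2) = Pow(Rational(-43, 28), 2) = Rational(1849, 784)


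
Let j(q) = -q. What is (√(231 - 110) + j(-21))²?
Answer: 1024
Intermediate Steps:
(√(231 - 110) + j(-21))² = (√(231 - 110) - 1*(-21))² = (√121 + 21)² = (11 + 21)² = 32² = 1024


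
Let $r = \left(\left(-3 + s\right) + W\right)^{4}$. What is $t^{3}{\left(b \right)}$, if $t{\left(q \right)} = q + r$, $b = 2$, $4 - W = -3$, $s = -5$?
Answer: $27$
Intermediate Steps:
$W = 7$ ($W = 4 - -3 = 4 + 3 = 7$)
$r = 1$ ($r = \left(\left(-3 - 5\right) + 7\right)^{4} = \left(-8 + 7\right)^{4} = \left(-1\right)^{4} = 1$)
$t{\left(q \right)} = 1 + q$ ($t{\left(q \right)} = q + 1 = 1 + q$)
$t^{3}{\left(b \right)} = \left(1 + 2\right)^{3} = 3^{3} = 27$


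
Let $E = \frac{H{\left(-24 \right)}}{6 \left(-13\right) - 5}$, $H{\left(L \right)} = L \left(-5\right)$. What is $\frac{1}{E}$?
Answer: $- \frac{83}{120} \approx -0.69167$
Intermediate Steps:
$H{\left(L \right)} = - 5 L$
$E = - \frac{120}{83}$ ($E = \frac{\left(-5\right) \left(-24\right)}{6 \left(-13\right) - 5} = \frac{120}{-78 - 5} = \frac{120}{-83} = 120 \left(- \frac{1}{83}\right) = - \frac{120}{83} \approx -1.4458$)
$\frac{1}{E} = \frac{1}{- \frac{120}{83}} = - \frac{83}{120}$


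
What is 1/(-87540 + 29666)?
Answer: -1/57874 ≈ -1.7279e-5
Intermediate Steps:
1/(-87540 + 29666) = 1/(-57874) = -1/57874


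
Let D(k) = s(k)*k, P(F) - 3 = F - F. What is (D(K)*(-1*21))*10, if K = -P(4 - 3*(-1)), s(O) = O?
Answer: -1890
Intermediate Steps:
P(F) = 3 (P(F) = 3 + (F - F) = 3 + 0 = 3)
K = -3 (K = -1*3 = -3)
D(k) = k**2 (D(k) = k*k = k**2)
(D(K)*(-1*21))*10 = ((-3)**2*(-1*21))*10 = (9*(-21))*10 = -189*10 = -1890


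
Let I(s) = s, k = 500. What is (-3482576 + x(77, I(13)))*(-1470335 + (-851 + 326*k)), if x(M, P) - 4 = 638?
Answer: 4555017311724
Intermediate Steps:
x(M, P) = 642 (x(M, P) = 4 + 638 = 642)
(-3482576 + x(77, I(13)))*(-1470335 + (-851 + 326*k)) = (-3482576 + 642)*(-1470335 + (-851 + 326*500)) = -3481934*(-1470335 + (-851 + 163000)) = -3481934*(-1470335 + 162149) = -3481934*(-1308186) = 4555017311724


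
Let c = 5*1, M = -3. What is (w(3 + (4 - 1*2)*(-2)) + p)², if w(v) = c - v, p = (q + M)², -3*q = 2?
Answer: 30625/81 ≈ 378.09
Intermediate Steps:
q = -⅔ (q = -⅓*2 = -⅔ ≈ -0.66667)
c = 5
p = 121/9 (p = (-⅔ - 3)² = (-11/3)² = 121/9 ≈ 13.444)
w(v) = 5 - v
(w(3 + (4 - 1*2)*(-2)) + p)² = ((5 - (3 + (4 - 1*2)*(-2))) + 121/9)² = ((5 - (3 + (4 - 2)*(-2))) + 121/9)² = ((5 - (3 + 2*(-2))) + 121/9)² = ((5 - (3 - 4)) + 121/9)² = ((5 - 1*(-1)) + 121/9)² = ((5 + 1) + 121/9)² = (6 + 121/9)² = (175/9)² = 30625/81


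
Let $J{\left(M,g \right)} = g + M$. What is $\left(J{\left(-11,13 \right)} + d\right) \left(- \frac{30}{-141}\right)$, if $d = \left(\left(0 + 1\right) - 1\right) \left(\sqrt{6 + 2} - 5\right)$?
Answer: $\frac{20}{47} \approx 0.42553$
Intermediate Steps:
$J{\left(M,g \right)} = M + g$
$d = 0$ ($d = \left(1 - 1\right) \left(\sqrt{8} - 5\right) = 0 \left(2 \sqrt{2} - 5\right) = 0 \left(-5 + 2 \sqrt{2}\right) = 0$)
$\left(J{\left(-11,13 \right)} + d\right) \left(- \frac{30}{-141}\right) = \left(\left(-11 + 13\right) + 0\right) \left(- \frac{30}{-141}\right) = \left(2 + 0\right) \left(\left(-30\right) \left(- \frac{1}{141}\right)\right) = 2 \cdot \frac{10}{47} = \frac{20}{47}$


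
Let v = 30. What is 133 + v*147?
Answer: 4543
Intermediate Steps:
133 + v*147 = 133 + 30*147 = 133 + 4410 = 4543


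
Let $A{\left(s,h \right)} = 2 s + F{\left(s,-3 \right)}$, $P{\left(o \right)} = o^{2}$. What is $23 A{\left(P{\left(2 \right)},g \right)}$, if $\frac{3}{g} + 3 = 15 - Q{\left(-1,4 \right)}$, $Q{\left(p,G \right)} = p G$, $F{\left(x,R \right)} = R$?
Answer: $115$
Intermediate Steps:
$Q{\left(p,G \right)} = G p$
$g = \frac{3}{16}$ ($g = \frac{3}{-3 + \left(15 - 4 \left(-1\right)\right)} = \frac{3}{-3 + \left(15 - -4\right)} = \frac{3}{-3 + \left(15 + 4\right)} = \frac{3}{-3 + 19} = \frac{3}{16} \approx 0.1875$)
$A{\left(s,h \right)} = -3 + 2 s$ ($A{\left(s,h \right)} = 2 s - 3 = -3 + 2 s$)
$23 A{\left(P{\left(2 \right)},g \right)} = 23 \left(-3 + 2 \cdot 2^{2}\right) = 23 \left(-3 + 2 \cdot 4\right) = 23 \left(-3 + 8\right) = 23 \cdot 5 = 115$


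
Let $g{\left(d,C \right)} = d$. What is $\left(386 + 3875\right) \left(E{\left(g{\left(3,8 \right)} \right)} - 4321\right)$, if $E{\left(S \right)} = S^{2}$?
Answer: $-18373432$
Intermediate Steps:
$\left(386 + 3875\right) \left(E{\left(g{\left(3,8 \right)} \right)} - 4321\right) = \left(386 + 3875\right) \left(3^{2} - 4321\right) = 4261 \left(9 - 4321\right) = 4261 \left(-4312\right) = -18373432$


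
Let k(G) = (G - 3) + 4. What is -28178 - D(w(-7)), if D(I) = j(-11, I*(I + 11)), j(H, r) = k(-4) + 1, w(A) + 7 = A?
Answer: -28176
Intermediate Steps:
w(A) = -7 + A
k(G) = 1 + G (k(G) = (-3 + G) + 4 = 1 + G)
j(H, r) = -2 (j(H, r) = (1 - 4) + 1 = -3 + 1 = -2)
D(I) = -2
-28178 - D(w(-7)) = -28178 - 1*(-2) = -28178 + 2 = -28176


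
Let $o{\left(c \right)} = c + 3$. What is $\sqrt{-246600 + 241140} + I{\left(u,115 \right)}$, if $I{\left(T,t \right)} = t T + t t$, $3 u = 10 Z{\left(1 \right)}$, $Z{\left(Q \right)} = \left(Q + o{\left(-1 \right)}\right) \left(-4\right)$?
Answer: $8625 + 2 i \sqrt{1365} \approx 8625.0 + 73.892 i$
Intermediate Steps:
$o{\left(c \right)} = 3 + c$
$Z{\left(Q \right)} = -8 - 4 Q$ ($Z{\left(Q \right)} = \left(Q + \left(3 - 1\right)\right) \left(-4\right) = \left(Q + 2\right) \left(-4\right) = \left(2 + Q\right) \left(-4\right) = -8 - 4 Q$)
$u = -40$ ($u = \frac{10 \left(-8 - 4\right)}{3} = \frac{10 \left(-12\right)}{3} = \frac{1}{3} \left(-120\right) = -40$)
$I{\left(T,t \right)} = t^{2} + T t$ ($I{\left(T,t \right)} = T t + t^{2} = t^{2} + T t$)
$\sqrt{-246600 + 241140} + I{\left(u,115 \right)} = \sqrt{-246600 + 241140} + 115 \left(-40 + 115\right) = \sqrt{-5460} + 115 \cdot 75 = 2 i \sqrt{1365} + 8625 = 8625 + 2 i \sqrt{1365}$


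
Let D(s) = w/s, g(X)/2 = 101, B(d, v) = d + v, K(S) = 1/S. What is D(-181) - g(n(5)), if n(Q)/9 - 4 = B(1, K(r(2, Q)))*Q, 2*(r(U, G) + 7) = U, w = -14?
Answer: -36548/181 ≈ -201.92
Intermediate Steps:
r(U, G) = -7 + U/2
K(S) = 1/S
n(Q) = 36 + 15*Q/2 (n(Q) = 36 + 9*((1 + 1/(-7 + (½)*2))*Q) = 36 + 9*((1 + 1/(-7 + 1))*Q) = 36 + 9*((1 + 1/(-6))*Q) = 36 + 9*((1 - ⅙)*Q) = 36 + 9*(5*Q/6) = 36 + 15*Q/2)
g(X) = 202 (g(X) = 2*101 = 202)
D(s) = -14/s
D(-181) - g(n(5)) = -14/(-181) - 1*202 = -14*(-1/181) - 202 = 14/181 - 202 = -36548/181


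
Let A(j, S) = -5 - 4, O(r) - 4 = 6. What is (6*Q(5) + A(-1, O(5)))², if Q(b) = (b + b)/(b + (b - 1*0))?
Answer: 9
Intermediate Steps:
O(r) = 10 (O(r) = 4 + 6 = 10)
A(j, S) = -9
Q(b) = 1 (Q(b) = (2*b)/(b + (b + 0)) = (2*b)/(b + b) = (2*b)/((2*b)) = (2*b)*(1/(2*b)) = 1)
(6*Q(5) + A(-1, O(5)))² = (6*1 - 9)² = (6 - 9)² = (-3)² = 9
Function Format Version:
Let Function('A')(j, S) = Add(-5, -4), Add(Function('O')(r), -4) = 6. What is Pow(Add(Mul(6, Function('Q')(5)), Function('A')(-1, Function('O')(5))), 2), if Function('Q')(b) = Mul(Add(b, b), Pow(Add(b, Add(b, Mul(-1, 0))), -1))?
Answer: 9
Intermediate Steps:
Function('O')(r) = 10 (Function('O')(r) = Add(4, 6) = 10)
Function('A')(j, S) = -9
Function('Q')(b) = 1 (Function('Q')(b) = Mul(Mul(2, b), Pow(Add(b, Add(b, 0)), -1)) = Mul(Mul(2, b), Pow(Add(b, b), -1)) = Mul(Mul(2, b), Pow(Mul(2, b), -1)) = Mul(Mul(2, b), Mul(Rational(1, 2), Pow(b, -1))) = 1)
Pow(Add(Mul(6, Function('Q')(5)), Function('A')(-1, Function('O')(5))), 2) = Pow(Add(Mul(6, 1), -9), 2) = Pow(Add(6, -9), 2) = Pow(-3, 2) = 9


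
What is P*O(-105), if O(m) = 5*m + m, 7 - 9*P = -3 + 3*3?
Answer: -70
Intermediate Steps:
P = ⅑ (P = 7/9 - (-3 + 3*3)/9 = 7/9 - (-3 + 9)/9 = 7/9 - ⅑*6 = 7/9 - ⅔ = ⅑ ≈ 0.11111)
O(m) = 6*m
P*O(-105) = (6*(-105))/9 = (⅑)*(-630) = -70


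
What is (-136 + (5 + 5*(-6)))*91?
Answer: -14651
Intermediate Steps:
(-136 + (5 + 5*(-6)))*91 = (-136 + (5 - 30))*91 = (-136 - 25)*91 = -161*91 = -14651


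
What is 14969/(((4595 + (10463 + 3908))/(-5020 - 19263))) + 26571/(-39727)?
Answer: -14440959647615/753462282 ≈ -19166.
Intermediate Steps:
14969/(((4595 + (10463 + 3908))/(-5020 - 19263))) + 26571/(-39727) = 14969/(((4595 + 14371)/(-24283))) + 26571*(-1/39727) = 14969/((18966*(-1/24283))) - 26571/39727 = 14969/(-18966/24283) - 26571/39727 = 14969*(-24283/18966) - 26571/39727 = -363492227/18966 - 26571/39727 = -14440959647615/753462282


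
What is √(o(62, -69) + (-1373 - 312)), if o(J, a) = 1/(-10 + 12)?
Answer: I*√6738/2 ≈ 41.043*I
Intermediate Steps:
o(J, a) = ½ (o(J, a) = 1/2 = ½)
√(o(62, -69) + (-1373 - 312)) = √(½ + (-1373 - 312)) = √(½ - 1685) = √(-3369/2) = I*√6738/2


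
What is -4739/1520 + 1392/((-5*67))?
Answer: -740681/101840 ≈ -7.2730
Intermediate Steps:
-4739/1520 + 1392/((-5*67)) = -4739*1/1520 + 1392/(-335) = -4739/1520 + 1392*(-1/335) = -4739/1520 - 1392/335 = -740681/101840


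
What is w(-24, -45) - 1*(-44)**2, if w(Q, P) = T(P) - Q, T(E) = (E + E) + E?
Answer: -2047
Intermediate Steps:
T(E) = 3*E (T(E) = 2*E + E = 3*E)
w(Q, P) = -Q + 3*P (w(Q, P) = 3*P - Q = -Q + 3*P)
w(-24, -45) - 1*(-44)**2 = (-1*(-24) + 3*(-45)) - 1*(-44)**2 = (24 - 135) - 1*1936 = -111 - 1936 = -2047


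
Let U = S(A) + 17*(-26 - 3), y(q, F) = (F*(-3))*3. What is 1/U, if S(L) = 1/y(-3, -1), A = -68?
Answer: -9/4436 ≈ -0.0020289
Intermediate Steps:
y(q, F) = -9*F (y(q, F) = -3*F*3 = -9*F)
S(L) = 1/9 (S(L) = 1/(-9*(-1)) = 1/9)
U = -4436/9 (U = 1/9 + 17*(-26 - 3) = 1/9 + 17*(-29) = 1/9 - 493 = -4436/9 ≈ -492.89)
1/U = 1/(-4436/9) = -9/4436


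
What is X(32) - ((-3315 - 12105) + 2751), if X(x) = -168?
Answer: 12501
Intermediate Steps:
X(32) - ((-3315 - 12105) + 2751) = -168 - ((-3315 - 12105) + 2751) = -168 - (-15420 + 2751) = -168 - 1*(-12669) = -168 + 12669 = 12501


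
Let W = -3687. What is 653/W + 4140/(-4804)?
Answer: -4600298/4428087 ≈ -1.0389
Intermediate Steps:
653/W + 4140/(-4804) = 653/(-3687) + 4140/(-4804) = 653*(-1/3687) + 4140*(-1/4804) = -653/3687 - 1035/1201 = -4600298/4428087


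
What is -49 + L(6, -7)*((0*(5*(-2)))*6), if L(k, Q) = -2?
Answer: -49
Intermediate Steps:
-49 + L(6, -7)*((0*(5*(-2)))*6) = -49 - 2*0*(5*(-2))*6 = -49 - 2*0*(-10)*6 = -49 - 0*6 = -49 - 2*0 = -49 + 0 = -49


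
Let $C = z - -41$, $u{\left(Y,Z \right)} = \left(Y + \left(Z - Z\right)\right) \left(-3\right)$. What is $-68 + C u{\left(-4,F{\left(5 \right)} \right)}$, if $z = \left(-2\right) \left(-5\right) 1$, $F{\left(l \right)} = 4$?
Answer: $544$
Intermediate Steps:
$z = 10$ ($z = 10 \cdot 1 = 10$)
$u{\left(Y,Z \right)} = - 3 Y$ ($u{\left(Y,Z \right)} = \left(Y + 0\right) \left(-3\right) = Y \left(-3\right) = - 3 Y$)
$C = 51$ ($C = 10 - -41 = 10 + 41 = 51$)
$-68 + C u{\left(-4,F{\left(5 \right)} \right)} = -68 + 51 \left(\left(-3\right) \left(-4\right)\right) = -68 + 51 \cdot 12 = -68 + 612 = 544$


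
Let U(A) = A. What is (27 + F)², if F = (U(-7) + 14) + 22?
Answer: 3136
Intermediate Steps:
F = 29 (F = (-7 + 14) + 22 = 7 + 22 = 29)
(27 + F)² = (27 + 29)² = 56² = 3136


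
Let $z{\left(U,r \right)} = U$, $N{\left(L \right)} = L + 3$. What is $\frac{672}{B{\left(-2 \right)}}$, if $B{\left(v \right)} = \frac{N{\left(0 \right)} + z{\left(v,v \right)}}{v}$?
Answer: $-1344$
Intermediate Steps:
$N{\left(L \right)} = 3 + L$
$B{\left(v \right)} = \frac{3 + v}{v}$ ($B{\left(v \right)} = \frac{\left(3 + 0\right) + v}{v} = \frac{3 + v}{v}$)
$\frac{672}{B{\left(-2 \right)}} = \frac{672}{\frac{1}{-2} \left(3 - 2\right)} = \frac{672}{\left(- \frac{1}{2}\right) 1} = \frac{672}{- \frac{1}{2}} = 672 \left(-2\right) = -1344$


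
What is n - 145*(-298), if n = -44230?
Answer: -1020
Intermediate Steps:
n - 145*(-298) = -44230 - 145*(-298) = -44230 + 43210 = -1020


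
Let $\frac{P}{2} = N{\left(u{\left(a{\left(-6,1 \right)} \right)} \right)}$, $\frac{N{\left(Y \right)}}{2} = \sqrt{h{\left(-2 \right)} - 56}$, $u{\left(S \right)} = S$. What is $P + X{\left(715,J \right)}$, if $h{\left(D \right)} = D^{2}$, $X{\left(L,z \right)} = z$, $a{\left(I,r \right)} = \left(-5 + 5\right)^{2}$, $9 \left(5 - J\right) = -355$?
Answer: $\frac{400}{9} + 8 i \sqrt{13} \approx 44.444 + 28.844 i$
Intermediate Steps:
$J = \frac{400}{9}$ ($J = 5 - - \frac{355}{9} = 5 + \frac{355}{9} = \frac{400}{9} \approx 44.444$)
$a{\left(I,r \right)} = 0$ ($a{\left(I,r \right)} = 0^{2} = 0$)
$N{\left(Y \right)} = 4 i \sqrt{13}$ ($N{\left(Y \right)} = 2 \sqrt{\left(-2\right)^{2} - 56} = 2 \sqrt{4 - 56} = 2 \sqrt{-52} = 2 \cdot 2 i \sqrt{13} = 4 i \sqrt{13}$)
$P = 8 i \sqrt{13}$ ($P = 2 \cdot 4 i \sqrt{13} = 8 i \sqrt{13} \approx 28.844 i$)
$P + X{\left(715,J \right)} = 8 i \sqrt{13} + \frac{400}{9} = \frac{400}{9} + 8 i \sqrt{13}$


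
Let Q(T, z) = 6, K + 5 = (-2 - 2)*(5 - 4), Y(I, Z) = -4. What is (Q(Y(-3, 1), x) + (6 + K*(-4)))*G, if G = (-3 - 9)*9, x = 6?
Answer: -5184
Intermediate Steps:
K = -9 (K = -5 + (-2 - 2)*(5 - 4) = -5 - 4*1 = -5 - 4 = -9)
G = -108 (G = -12*9 = -108)
(Q(Y(-3, 1), x) + (6 + K*(-4)))*G = (6 + (6 - 9*(-4)))*(-108) = (6 + (6 + 36))*(-108) = (6 + 42)*(-108) = 48*(-108) = -5184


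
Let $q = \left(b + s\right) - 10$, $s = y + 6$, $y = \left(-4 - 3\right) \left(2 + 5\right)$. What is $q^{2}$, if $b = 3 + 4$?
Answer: $2116$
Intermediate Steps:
$y = -49$ ($y = \left(-7\right) 7 = -49$)
$s = -43$ ($s = -49 + 6 = -43$)
$b = 7$
$q = -46$ ($q = \left(7 - 43\right) - 10 = -36 - 10 = -46$)
$q^{2} = \left(-46\right)^{2} = 2116$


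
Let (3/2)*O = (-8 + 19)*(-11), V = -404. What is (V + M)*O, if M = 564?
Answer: -38720/3 ≈ -12907.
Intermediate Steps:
O = -242/3 (O = 2*((-8 + 19)*(-11))/3 = 2*(11*(-11))/3 = (2/3)*(-121) = -242/3 ≈ -80.667)
(V + M)*O = (-404 + 564)*(-242/3) = 160*(-242/3) = -38720/3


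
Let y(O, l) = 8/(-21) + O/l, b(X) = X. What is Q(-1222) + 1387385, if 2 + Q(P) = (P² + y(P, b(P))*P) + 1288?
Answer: 60505169/21 ≈ 2.8812e+6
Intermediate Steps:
y(O, l) = -8/21 + O/l (y(O, l) = 8*(-1/21) + O/l = -8/21 + O/l)
Q(P) = 1286 + P² + 13*P/21 (Q(P) = -2 + ((P² + (-8/21 + P/P)*P) + 1288) = -2 + ((P² + (-8/21 + 1)*P) + 1288) = -2 + ((P² + 13*P/21) + 1288) = -2 + (1288 + P² + 13*P/21) = 1286 + P² + 13*P/21)
Q(-1222) + 1387385 = (1286 + (-1222)² + (13/21)*(-1222)) + 1387385 = (1286 + 1493284 - 15886/21) + 1387385 = 31370084/21 + 1387385 = 60505169/21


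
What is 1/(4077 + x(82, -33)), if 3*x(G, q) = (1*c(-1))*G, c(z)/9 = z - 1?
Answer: 1/3585 ≈ 0.00027894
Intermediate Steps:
c(z) = -9 + 9*z (c(z) = 9*(z - 1) = 9*(-1 + z) = -9 + 9*z)
x(G, q) = -6*G (x(G, q) = ((1*(-9 + 9*(-1)))*G)/3 = ((1*(-9 - 9))*G)/3 = ((1*(-18))*G)/3 = (-18*G)/3 = -6*G)
1/(4077 + x(82, -33)) = 1/(4077 - 6*82) = 1/(4077 - 492) = 1/3585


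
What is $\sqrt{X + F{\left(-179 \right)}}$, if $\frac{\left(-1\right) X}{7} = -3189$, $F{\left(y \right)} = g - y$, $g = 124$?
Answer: $3 \sqrt{2514} \approx 150.42$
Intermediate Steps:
$F{\left(y \right)} = 124 - y$
$X = 22323$ ($X = \left(-7\right) \left(-3189\right) = 22323$)
$\sqrt{X + F{\left(-179 \right)}} = \sqrt{22323 + \left(124 - -179\right)} = \sqrt{22323 + \left(124 + 179\right)} = \sqrt{22323 + 303} = \sqrt{22626} = 3 \sqrt{2514}$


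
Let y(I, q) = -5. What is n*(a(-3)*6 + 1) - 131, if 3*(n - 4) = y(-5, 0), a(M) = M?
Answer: -512/3 ≈ -170.67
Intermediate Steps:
n = 7/3 (n = 4 + (⅓)*(-5) = 4 - 5/3 = 7/3 ≈ 2.3333)
n*(a(-3)*6 + 1) - 131 = 7*(-3*6 + 1)/3 - 131 = 7*(-18 + 1)/3 - 131 = (7/3)*(-17) - 131 = -119/3 - 131 = -512/3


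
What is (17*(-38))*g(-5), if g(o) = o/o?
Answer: -646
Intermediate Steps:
g(o) = 1
(17*(-38))*g(-5) = (17*(-38))*1 = -646*1 = -646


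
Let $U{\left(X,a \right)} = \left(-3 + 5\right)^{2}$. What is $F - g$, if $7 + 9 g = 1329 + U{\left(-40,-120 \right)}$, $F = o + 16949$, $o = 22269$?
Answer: $\frac{117212}{3} \approx 39071.0$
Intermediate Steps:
$U{\left(X,a \right)} = 4$ ($U{\left(X,a \right)} = 2^{2} = 4$)
$F = 39218$ ($F = 22269 + 16949 = 39218$)
$g = \frac{442}{3}$ ($g = - \frac{7}{9} + \frac{1329 + 4}{9} = - \frac{7}{9} + \frac{1}{9} \cdot 1333 = - \frac{7}{9} + \frac{1333}{9} = \frac{442}{3} \approx 147.33$)
$F - g = 39218 - \frac{442}{3} = \frac{117212}{3}$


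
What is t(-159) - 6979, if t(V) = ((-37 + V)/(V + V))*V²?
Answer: 8603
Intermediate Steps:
t(V) = V*(-37 + V)/2 (t(V) = ((-37 + V)/((2*V)))*V² = ((-37 + V)*(1/(2*V)))*V² = ((-37 + V)/(2*V))*V² = V*(-37 + V)/2)
t(-159) - 6979 = (½)*(-159)*(-37 - 159) - 6979 = (½)*(-159)*(-196) - 6979 = 15582 - 6979 = 8603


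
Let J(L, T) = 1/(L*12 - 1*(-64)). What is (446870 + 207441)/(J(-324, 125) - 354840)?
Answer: -357440752/193844023 ≈ -1.8440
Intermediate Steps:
J(L, T) = 1/(64 + 12*L) (J(L, T) = 1/(12*L + 64) = 1/(64 + 12*L))
(446870 + 207441)/(J(-324, 125) - 354840) = (446870 + 207441)/(1/(4*(16 + 3*(-324))) - 354840) = 654311/(1/(4*(16 - 972)) - 354840) = 654311/((¼)/(-956) - 354840) = 654311/((¼)*(-1/956) - 354840) = 654311/(-1/3824 - 354840) = 654311/(-1356908161/3824) = 654311*(-3824/1356908161) = -357440752/193844023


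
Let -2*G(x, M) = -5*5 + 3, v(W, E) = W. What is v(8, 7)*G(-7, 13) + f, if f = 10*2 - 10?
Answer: 98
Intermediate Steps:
G(x, M) = 11 (G(x, M) = -(-5*5 + 3)/2 = -(-25 + 3)/2 = -1/2*(-22) = 11)
f = 10 (f = 20 - 10 = 10)
v(8, 7)*G(-7, 13) + f = 8*11 + 10 = 88 + 10 = 98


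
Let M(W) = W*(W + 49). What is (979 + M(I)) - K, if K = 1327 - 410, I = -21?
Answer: -526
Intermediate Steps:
K = 917
M(W) = W*(49 + W)
(979 + M(I)) - K = (979 - 21*(49 - 21)) - 1*917 = (979 - 21*28) - 917 = (979 - 588) - 917 = 391 - 917 = -526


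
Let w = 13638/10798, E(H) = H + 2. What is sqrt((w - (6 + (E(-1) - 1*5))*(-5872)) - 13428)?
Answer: I*sqrt(49050438703)/5399 ≈ 41.021*I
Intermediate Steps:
E(H) = 2 + H
w = 6819/5399 (w = 13638*(1/10798) = 6819/5399 ≈ 1.2630)
sqrt((w - (6 + (E(-1) - 1*5))*(-5872)) - 13428) = sqrt((6819/5399 - (6 + ((2 - 1) - 1*5))*(-5872)) - 13428) = sqrt((6819/5399 - (6 + (1 - 5))*(-5872)) - 13428) = sqrt((6819/5399 - (6 - 4)*(-5872)) - 13428) = sqrt((6819/5399 - 2*(-5872)) - 13428) = sqrt((6819/5399 - 1*(-11744)) - 13428) = sqrt((6819/5399 + 11744) - 13428) = sqrt(63412675/5399 - 13428) = sqrt(-9085097/5399) = I*sqrt(49050438703)/5399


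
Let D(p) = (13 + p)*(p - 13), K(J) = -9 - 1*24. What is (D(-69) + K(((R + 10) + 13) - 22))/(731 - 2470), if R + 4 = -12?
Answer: -97/37 ≈ -2.6216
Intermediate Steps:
R = -16 (R = -4 - 12 = -16)
K(J) = -33 (K(J) = -9 - 24 = -33)
D(p) = (-13 + p)*(13 + p) (D(p) = (13 + p)*(-13 + p) = (-13 + p)*(13 + p))
(D(-69) + K(((R + 10) + 13) - 22))/(731 - 2470) = ((-169 + (-69)**2) - 33)/(731 - 2470) = ((-169 + 4761) - 33)/(-1739) = (4592 - 33)*(-1/1739) = 4559*(-1/1739) = -97/37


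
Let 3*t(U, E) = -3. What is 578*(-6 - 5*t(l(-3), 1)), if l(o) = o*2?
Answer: -578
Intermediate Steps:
l(o) = 2*o
t(U, E) = -1 (t(U, E) = (⅓)*(-3) = -1)
578*(-6 - 5*t(l(-3), 1)) = 578*(-6 - 5*(-1)) = 578*(-6 + 5) = 578*(-1) = -578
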